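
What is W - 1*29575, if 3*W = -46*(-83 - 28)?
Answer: -27873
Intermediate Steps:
W = 1702 (W = (-46*(-83 - 28))/3 = (-46*(-111))/3 = (⅓)*5106 = 1702)
W - 1*29575 = 1702 - 1*29575 = 1702 - 29575 = -27873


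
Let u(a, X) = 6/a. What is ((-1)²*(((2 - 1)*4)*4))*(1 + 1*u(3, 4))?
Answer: 48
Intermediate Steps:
((-1)²*(((2 - 1)*4)*4))*(1 + 1*u(3, 4)) = ((-1)²*(((2 - 1)*4)*4))*(1 + 1*(6/3)) = (1*((1*4)*4))*(1 + 1*(6*(⅓))) = (1*(4*4))*(1 + 1*2) = (1*16)*(1 + 2) = 16*3 = 48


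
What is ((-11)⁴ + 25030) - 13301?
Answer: 26370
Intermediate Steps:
((-11)⁴ + 25030) - 13301 = (14641 + 25030) - 13301 = 39671 - 13301 = 26370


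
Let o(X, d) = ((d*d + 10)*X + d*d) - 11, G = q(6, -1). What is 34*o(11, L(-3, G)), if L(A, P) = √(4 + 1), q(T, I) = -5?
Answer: 5406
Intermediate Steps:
G = -5
L(A, P) = √5
o(X, d) = -11 + d² + X*(10 + d²) (o(X, d) = ((d² + 10)*X + d²) - 11 = ((10 + d²)*X + d²) - 11 = (X*(10 + d²) + d²) - 11 = (d² + X*(10 + d²)) - 11 = -11 + d² + X*(10 + d²))
34*o(11, L(-3, G)) = 34*(-11 + (√5)² + 10*11 + 11*(√5)²) = 34*(-11 + 5 + 110 + 11*5) = 34*(-11 + 5 + 110 + 55) = 34*159 = 5406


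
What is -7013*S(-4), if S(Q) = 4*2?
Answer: -56104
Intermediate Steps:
S(Q) = 8
-7013*S(-4) = -7013*8 = -56104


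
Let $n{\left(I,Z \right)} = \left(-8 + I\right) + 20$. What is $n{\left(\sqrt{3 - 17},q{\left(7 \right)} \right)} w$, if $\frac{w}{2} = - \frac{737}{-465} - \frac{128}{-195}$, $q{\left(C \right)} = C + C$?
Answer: $\frac{108392}{2015} + \frac{27098 i \sqrt{14}}{6045} \approx 53.793 + 16.773 i$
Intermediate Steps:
$q{\left(C \right)} = 2 C$
$w = \frac{27098}{6045}$ ($w = 2 \left(- \frac{737}{-465} - \frac{128}{-195}\right) = 2 \left(\left(-737\right) \left(- \frac{1}{465}\right) - - \frac{128}{195}\right) = 2 \left(\frac{737}{465} + \frac{128}{195}\right) = 2 \cdot \frac{13549}{6045} = \frac{27098}{6045} \approx 4.4827$)
$n{\left(I,Z \right)} = 12 + I$
$n{\left(\sqrt{3 - 17},q{\left(7 \right)} \right)} w = \left(12 + \sqrt{3 - 17}\right) \frac{27098}{6045} = \left(12 + \sqrt{-14}\right) \frac{27098}{6045} = \left(12 + i \sqrt{14}\right) \frac{27098}{6045} = \frac{108392}{2015} + \frac{27098 i \sqrt{14}}{6045}$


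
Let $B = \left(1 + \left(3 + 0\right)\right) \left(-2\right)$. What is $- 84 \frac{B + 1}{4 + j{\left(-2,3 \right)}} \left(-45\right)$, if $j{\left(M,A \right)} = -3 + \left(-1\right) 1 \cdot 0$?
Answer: $-26460$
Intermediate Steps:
$B = -8$ ($B = \left(1 + 3\right) \left(-2\right) = 4 \left(-2\right) = -8$)
$j{\left(M,A \right)} = -3$ ($j{\left(M,A \right)} = -3 - 0 = -3 + 0 = -3$)
$- 84 \frac{B + 1}{4 + j{\left(-2,3 \right)}} \left(-45\right) = - 84 \frac{-8 + 1}{4 - 3} \left(-45\right) = - 84 \left(- \frac{7}{1}\right) \left(-45\right) = - 84 \left(\left(-7\right) 1\right) \left(-45\right) = \left(-84\right) \left(-7\right) \left(-45\right) = 588 \left(-45\right) = -26460$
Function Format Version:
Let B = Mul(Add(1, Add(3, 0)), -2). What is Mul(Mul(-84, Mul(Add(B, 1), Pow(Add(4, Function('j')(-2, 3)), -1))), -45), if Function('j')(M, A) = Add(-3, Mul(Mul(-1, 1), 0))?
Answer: -26460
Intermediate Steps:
B = -8 (B = Mul(Add(1, 3), -2) = Mul(4, -2) = -8)
Function('j')(M, A) = -3 (Function('j')(M, A) = Add(-3, Mul(-1, 0)) = Add(-3, 0) = -3)
Mul(Mul(-84, Mul(Add(B, 1), Pow(Add(4, Function('j')(-2, 3)), -1))), -45) = Mul(Mul(-84, Mul(Add(-8, 1), Pow(Add(4, -3), -1))), -45) = Mul(Mul(-84, Mul(-7, Pow(1, -1))), -45) = Mul(Mul(-84, Mul(-7, 1)), -45) = Mul(Mul(-84, -7), -45) = Mul(588, -45) = -26460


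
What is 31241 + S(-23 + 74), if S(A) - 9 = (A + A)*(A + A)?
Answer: 41654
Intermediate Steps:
S(A) = 9 + 4*A**2 (S(A) = 9 + (A + A)*(A + A) = 9 + (2*A)*(2*A) = 9 + 4*A**2)
31241 + S(-23 + 74) = 31241 + (9 + 4*(-23 + 74)**2) = 31241 + (9 + 4*51**2) = 31241 + (9 + 4*2601) = 31241 + (9 + 10404) = 31241 + 10413 = 41654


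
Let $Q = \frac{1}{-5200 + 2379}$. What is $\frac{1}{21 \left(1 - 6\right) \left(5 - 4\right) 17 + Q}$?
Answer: $- \frac{2821}{5035486} \approx -0.00056022$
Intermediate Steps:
$Q = - \frac{1}{2821}$ ($Q = \frac{1}{-2821} = - \frac{1}{2821} \approx -0.00035448$)
$\frac{1}{21 \left(1 - 6\right) \left(5 - 4\right) 17 + Q} = \frac{1}{21 \left(1 - 6\right) \left(5 - 4\right) 17 - \frac{1}{2821}} = \frac{1}{21 \left(1 - 6\right) 1 \cdot 17 - \frac{1}{2821}} = \frac{1}{21 \left(\left(-5\right) 1\right) 17 - \frac{1}{2821}} = \frac{1}{21 \left(-5\right) 17 - \frac{1}{2821}} = \frac{1}{\left(-105\right) 17 - \frac{1}{2821}} = \frac{1}{-1785 - \frac{1}{2821}} = \frac{1}{- \frac{5035486}{2821}} = - \frac{2821}{5035486}$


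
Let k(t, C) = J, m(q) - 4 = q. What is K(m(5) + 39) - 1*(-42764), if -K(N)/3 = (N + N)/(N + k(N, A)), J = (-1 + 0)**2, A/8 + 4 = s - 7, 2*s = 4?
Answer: 2095148/49 ≈ 42758.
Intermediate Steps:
s = 2 (s = (1/2)*4 = 2)
A = -72 (A = -32 + 8*(2 - 7) = -32 + 8*(-5) = -32 - 40 = -72)
m(q) = 4 + q
J = 1 (J = (-1)**2 = 1)
k(t, C) = 1
K(N) = -6*N/(1 + N) (K(N) = -3*(N + N)/(N + 1) = -3*2*N/(1 + N) = -6*N/(1 + N))
K(m(5) + 39) - 1*(-42764) = -6*((4 + 5) + 39)/(1 + ((4 + 5) + 39)) - 1*(-42764) = -6*(9 + 39)/(1 + (9 + 39)) + 42764 = -6*48/(1 + 48) + 42764 = -6*48/49 + 42764 = -6*48*1/49 + 42764 = -288/49 + 42764 = 2095148/49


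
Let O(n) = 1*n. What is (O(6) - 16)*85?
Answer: -850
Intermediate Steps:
O(n) = n
(O(6) - 16)*85 = (6 - 16)*85 = -10*85 = -850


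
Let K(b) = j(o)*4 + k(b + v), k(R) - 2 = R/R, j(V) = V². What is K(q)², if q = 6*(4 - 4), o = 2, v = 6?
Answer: 361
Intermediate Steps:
q = 0 (q = 6*0 = 0)
k(R) = 3 (k(R) = 2 + R/R = 2 + 1 = 3)
K(b) = 19 (K(b) = 2²*4 + 3 = 4*4 + 3 = 16 + 3 = 19)
K(q)² = 19² = 361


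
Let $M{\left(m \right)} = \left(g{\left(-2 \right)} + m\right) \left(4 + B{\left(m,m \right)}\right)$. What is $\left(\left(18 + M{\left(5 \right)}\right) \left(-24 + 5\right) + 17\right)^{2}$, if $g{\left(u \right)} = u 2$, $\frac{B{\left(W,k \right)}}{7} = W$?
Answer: $1136356$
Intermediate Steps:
$B{\left(W,k \right)} = 7 W$
$g{\left(u \right)} = 2 u$
$M{\left(m \right)} = \left(-4 + m\right) \left(4 + 7 m\right)$ ($M{\left(m \right)} = \left(2 \left(-2\right) + m\right) \left(4 + 7 m\right) = \left(-4 + m\right) \left(4 + 7 m\right)$)
$\left(\left(18 + M{\left(5 \right)}\right) \left(-24 + 5\right) + 17\right)^{2} = \left(\left(18 - \left(136 - 175\right)\right) \left(-24 + 5\right) + 17\right)^{2} = \left(\left(18 - -39\right) \left(-19\right) + 17\right)^{2} = \left(\left(18 + 39\right) \left(-19\right) + 17\right)^{2} = \left(57 \left(-19\right) + 17\right)^{2} = \left(-1083 + 17\right)^{2} = \left(-1066\right)^{2} = 1136356$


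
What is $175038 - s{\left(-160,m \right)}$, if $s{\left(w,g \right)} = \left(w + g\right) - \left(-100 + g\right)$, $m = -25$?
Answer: $175098$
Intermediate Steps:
$s{\left(w,g \right)} = 100 + w$ ($s{\left(w,g \right)} = \left(g + w\right) - \left(-100 + g\right) = 100 + w$)
$175038 - s{\left(-160,m \right)} = 175038 - \left(100 - 160\right) = 175038 - -60 = 175038 + 60 = 175098$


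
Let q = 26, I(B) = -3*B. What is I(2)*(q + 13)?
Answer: -234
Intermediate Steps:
I(2)*(q + 13) = (-3*2)*(26 + 13) = -6*39 = -234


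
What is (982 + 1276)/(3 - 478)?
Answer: -2258/475 ≈ -4.7537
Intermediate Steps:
(982 + 1276)/(3 - 478) = 2258/(-475) = 2258*(-1/475) = -2258/475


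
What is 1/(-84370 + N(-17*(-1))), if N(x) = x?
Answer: -1/84353 ≈ -1.1855e-5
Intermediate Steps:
1/(-84370 + N(-17*(-1))) = 1/(-84370 - 17*(-1)) = 1/(-84370 + 17) = 1/(-84353) = -1/84353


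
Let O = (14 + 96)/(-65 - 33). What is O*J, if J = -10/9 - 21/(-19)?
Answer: 55/8379 ≈ 0.0065640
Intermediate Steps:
O = -55/49 (O = 110/(-98) = 110*(-1/98) = -55/49 ≈ -1.1224)
J = -1/171 (J = -10*⅑ - 21*(-1/19) = -10/9 + 21/19 = -1/171 ≈ -0.0058480)
O*J = -55/49*(-1/171) = 55/8379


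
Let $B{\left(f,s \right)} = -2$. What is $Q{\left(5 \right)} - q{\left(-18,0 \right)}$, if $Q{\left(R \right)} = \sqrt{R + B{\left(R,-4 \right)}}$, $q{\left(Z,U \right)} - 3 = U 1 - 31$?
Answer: $28 + \sqrt{3} \approx 29.732$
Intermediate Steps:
$q{\left(Z,U \right)} = -28 + U$ ($q{\left(Z,U \right)} = 3 + \left(U 1 - 31\right) = 3 + \left(U - 31\right) = 3 + \left(-31 + U\right) = -28 + U$)
$Q{\left(R \right)} = \sqrt{-2 + R}$ ($Q{\left(R \right)} = \sqrt{R - 2} = \sqrt{-2 + R}$)
$Q{\left(5 \right)} - q{\left(-18,0 \right)} = \sqrt{-2 + 5} - \left(-28 + 0\right) = \sqrt{3} - -28 = \sqrt{3} + 28 = 28 + \sqrt{3}$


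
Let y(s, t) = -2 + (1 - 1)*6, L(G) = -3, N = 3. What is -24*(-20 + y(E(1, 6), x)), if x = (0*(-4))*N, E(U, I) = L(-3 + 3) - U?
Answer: 528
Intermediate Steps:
E(U, I) = -3 - U
x = 0 (x = (0*(-4))*3 = 0*3 = 0)
y(s, t) = -2 (y(s, t) = -2 + 0*6 = -2 + 0 = -2)
-24*(-20 + y(E(1, 6), x)) = -24*(-20 - 2) = -24*(-22) = 528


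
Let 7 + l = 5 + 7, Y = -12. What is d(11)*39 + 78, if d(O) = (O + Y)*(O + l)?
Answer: -546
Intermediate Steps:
l = 5 (l = -7 + (5 + 7) = -7 + 12 = 5)
d(O) = (-12 + O)*(5 + O) (d(O) = (O - 12)*(O + 5) = (-12 + O)*(5 + O))
d(11)*39 + 78 = (-60 + 11² - 7*11)*39 + 78 = (-60 + 121 - 77)*39 + 78 = -16*39 + 78 = -624 + 78 = -546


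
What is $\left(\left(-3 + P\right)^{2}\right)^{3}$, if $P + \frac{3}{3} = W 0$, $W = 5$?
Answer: $4096$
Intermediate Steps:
$P = -1$ ($P = -1 + 5 \cdot 0 = -1 + 0 = -1$)
$\left(\left(-3 + P\right)^{2}\right)^{3} = \left(\left(-3 - 1\right)^{2}\right)^{3} = \left(\left(-4\right)^{2}\right)^{3} = 16^{3} = 4096$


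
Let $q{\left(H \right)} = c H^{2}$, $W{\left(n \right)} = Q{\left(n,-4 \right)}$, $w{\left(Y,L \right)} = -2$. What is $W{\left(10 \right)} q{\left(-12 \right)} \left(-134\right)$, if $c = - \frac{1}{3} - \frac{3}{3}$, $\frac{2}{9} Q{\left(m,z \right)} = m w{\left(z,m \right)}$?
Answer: $-2315520$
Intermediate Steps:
$Q{\left(m,z \right)} = - 9 m$ ($Q{\left(m,z \right)} = \frac{9 m \left(-2\right)}{2} = \frac{9 \left(- 2 m\right)}{2} = - 9 m$)
$W{\left(n \right)} = - 9 n$
$c = - \frac{4}{3}$ ($c = \left(-1\right) \frac{1}{3} - 1 = - \frac{1}{3} - 1 = - \frac{4}{3} \approx -1.3333$)
$q{\left(H \right)} = - \frac{4 H^{2}}{3}$
$W{\left(10 \right)} q{\left(-12 \right)} \left(-134\right) = \left(-9\right) 10 \left(- \frac{4 \left(-12\right)^{2}}{3}\right) \left(-134\right) = - 90 \left(\left(- \frac{4}{3}\right) 144\right) \left(-134\right) = \left(-90\right) \left(-192\right) \left(-134\right) = 17280 \left(-134\right) = -2315520$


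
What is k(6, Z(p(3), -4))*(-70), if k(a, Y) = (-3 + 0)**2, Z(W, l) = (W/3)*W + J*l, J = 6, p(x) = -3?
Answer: -630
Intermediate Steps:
Z(W, l) = 6*l + W**2/3 (Z(W, l) = (W/3)*W + 6*l = W**2/3 + 6*l = 6*l + W**2/3)
k(a, Y) = 9 (k(a, Y) = (-3)**2 = 9)
k(6, Z(p(3), -4))*(-70) = 9*(-70) = -630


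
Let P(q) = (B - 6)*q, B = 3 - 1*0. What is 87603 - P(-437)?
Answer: 86292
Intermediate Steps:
B = 3 (B = 3 + 0 = 3)
P(q) = -3*q (P(q) = (3 - 6)*q = -3*q)
87603 - P(-437) = 87603 - (-3)*(-437) = 87603 - 1*1311 = 87603 - 1311 = 86292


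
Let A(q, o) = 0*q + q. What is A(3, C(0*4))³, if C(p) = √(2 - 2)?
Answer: 27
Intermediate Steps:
C(p) = 0 (C(p) = √0 = 0)
A(q, o) = q (A(q, o) = 0 + q = q)
A(3, C(0*4))³ = 3³ = 27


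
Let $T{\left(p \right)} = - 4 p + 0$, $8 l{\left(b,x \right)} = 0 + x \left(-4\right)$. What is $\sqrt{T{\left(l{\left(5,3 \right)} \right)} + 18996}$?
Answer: $\sqrt{19002} \approx 137.85$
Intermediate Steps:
$l{\left(b,x \right)} = - \frac{x}{2}$ ($l{\left(b,x \right)} = \frac{0 + x \left(-4\right)}{8} = \frac{0 - 4 x}{8} = \frac{\left(-4\right) x}{8} = - \frac{x}{2}$)
$T{\left(p \right)} = - 4 p$
$\sqrt{T{\left(l{\left(5,3 \right)} \right)} + 18996} = \sqrt{- 4 \left(\left(- \frac{1}{2}\right) 3\right) + 18996} = \sqrt{\left(-4\right) \left(- \frac{3}{2}\right) + 18996} = \sqrt{6 + 18996} = \sqrt{19002}$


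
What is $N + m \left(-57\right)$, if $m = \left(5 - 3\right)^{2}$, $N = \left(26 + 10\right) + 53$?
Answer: $-139$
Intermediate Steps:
$N = 89$ ($N = 36 + 53 = 89$)
$m = 4$ ($m = 2^{2} = 4$)
$N + m \left(-57\right) = 89 + 4 \left(-57\right) = 89 - 228 = -139$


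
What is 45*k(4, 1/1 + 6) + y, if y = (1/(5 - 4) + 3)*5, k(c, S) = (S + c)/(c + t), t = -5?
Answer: -475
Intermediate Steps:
k(c, S) = (S + c)/(-5 + c) (k(c, S) = (S + c)/(c - 5) = (S + c)/(-5 + c))
y = 20 (y = (1/1 + 3)*5 = (1 + 3)*5 = 4*5 = 20)
45*k(4, 1/1 + 6) + y = 45*(((1/1 + 6) + 4)/(-5 + 4)) + 20 = 45*(((1 + 6) + 4)/(-1)) + 20 = 45*(-(7 + 4)) + 20 = 45*(-1*11) + 20 = 45*(-11) + 20 = -495 + 20 = -475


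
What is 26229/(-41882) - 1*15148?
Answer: -634454765/41882 ≈ -15149.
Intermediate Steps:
26229/(-41882) - 1*15148 = 26229*(-1/41882) - 15148 = -26229/41882 - 15148 = -634454765/41882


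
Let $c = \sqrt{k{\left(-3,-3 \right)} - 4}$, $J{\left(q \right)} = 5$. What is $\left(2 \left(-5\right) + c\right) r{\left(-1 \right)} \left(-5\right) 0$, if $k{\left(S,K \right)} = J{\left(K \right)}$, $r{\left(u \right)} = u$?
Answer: $0$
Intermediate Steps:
$k{\left(S,K \right)} = 5$
$c = 1$ ($c = \sqrt{5 - 4} = \sqrt{1} = 1$)
$\left(2 \left(-5\right) + c\right) r{\left(-1 \right)} \left(-5\right) 0 = \left(2 \left(-5\right) + 1\right) \left(-1\right) \left(-5\right) 0 = \left(-10 + 1\right) 5 \cdot 0 = \left(-9\right) 0 = 0$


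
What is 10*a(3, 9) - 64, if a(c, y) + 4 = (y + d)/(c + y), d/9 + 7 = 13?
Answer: -103/2 ≈ -51.500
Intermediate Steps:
d = 54 (d = -63 + 9*13 = -63 + 117 = 54)
a(c, y) = -4 + (54 + y)/(c + y) (a(c, y) = -4 + (y + 54)/(c + y) = -4 + (54 + y)/(c + y))
10*a(3, 9) - 64 = 10*((54 - 4*3 - 3*9)/(3 + 9)) - 64 = 10*((54 - 12 - 27)/12) - 64 = 10*((1/12)*15) - 64 = 10*(5/4) - 64 = 25/2 - 64 = -103/2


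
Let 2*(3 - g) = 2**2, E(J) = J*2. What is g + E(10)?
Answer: 21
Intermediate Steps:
E(J) = 2*J
g = 1 (g = 3 - 1/2*2**2 = 3 - 1/2*4 = 3 - 2 = 1)
g + E(10) = 1 + 2*10 = 1 + 20 = 21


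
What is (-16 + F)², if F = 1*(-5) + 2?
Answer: 361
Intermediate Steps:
F = -3 (F = -5 + 2 = -3)
(-16 + F)² = (-16 - 3)² = (-19)² = 361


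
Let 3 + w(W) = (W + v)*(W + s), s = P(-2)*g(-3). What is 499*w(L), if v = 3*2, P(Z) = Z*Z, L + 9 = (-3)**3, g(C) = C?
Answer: 717063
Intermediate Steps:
L = -36 (L = -9 + (-3)**3 = -9 - 27 = -36)
P(Z) = Z**2
s = -12 (s = (-2)**2*(-3) = 4*(-3) = -12)
v = 6
w(W) = -3 + (-12 + W)*(6 + W) (w(W) = -3 + (W + 6)*(W - 12) = -3 + (6 + W)*(-12 + W) = -3 + (-12 + W)*(6 + W))
499*w(L) = 499*(-75 + (-36)**2 - 6*(-36)) = 499*(-75 + 1296 + 216) = 499*1437 = 717063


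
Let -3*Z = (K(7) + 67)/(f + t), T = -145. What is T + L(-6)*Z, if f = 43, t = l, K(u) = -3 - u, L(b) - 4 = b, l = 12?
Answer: -7937/55 ≈ -144.31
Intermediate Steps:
L(b) = 4 + b
t = 12
Z = -19/55 (Z = -((-3 - 1*7) + 67)/(3*(43 + 12)) = -((-3 - 7) + 67)/(3*55) = -(-10 + 67)/(3*55) = -19/55 ≈ -0.34545)
T + L(-6)*Z = -145 + (4 - 6)*(-19/55) = -145 - 2*(-19/55) = -145 + 38/55 = -7937/55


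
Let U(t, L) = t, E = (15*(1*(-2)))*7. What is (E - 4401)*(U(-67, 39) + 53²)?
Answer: -12643362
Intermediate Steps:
E = -210 (E = (15*(-2))*7 = -30*7 = -210)
(E - 4401)*(U(-67, 39) + 53²) = (-210 - 4401)*(-67 + 53²) = -4611*(-67 + 2809) = -4611*2742 = -12643362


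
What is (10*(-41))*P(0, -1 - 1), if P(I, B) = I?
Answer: 0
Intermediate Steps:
(10*(-41))*P(0, -1 - 1) = (10*(-41))*0 = -410*0 = 0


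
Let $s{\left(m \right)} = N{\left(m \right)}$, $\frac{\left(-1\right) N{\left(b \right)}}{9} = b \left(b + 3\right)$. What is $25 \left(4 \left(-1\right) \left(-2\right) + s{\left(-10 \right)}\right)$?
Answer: $-15550$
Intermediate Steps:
$N{\left(b \right)} = - 9 b \left(3 + b\right)$ ($N{\left(b \right)} = - 9 b \left(b + 3\right) = - 9 b \left(3 + b\right)$)
$s{\left(m \right)} = - 9 m \left(3 + m\right)$
$25 \left(4 \left(-1\right) \left(-2\right) + s{\left(-10 \right)}\right) = 25 \left(4 \left(-1\right) \left(-2\right) - - 90 \left(3 - 10\right)\right) = 25 \left(\left(-4\right) \left(-2\right) - \left(-90\right) \left(-7\right)\right) = 25 \left(8 - 630\right) = 25 \left(-622\right) = -15550$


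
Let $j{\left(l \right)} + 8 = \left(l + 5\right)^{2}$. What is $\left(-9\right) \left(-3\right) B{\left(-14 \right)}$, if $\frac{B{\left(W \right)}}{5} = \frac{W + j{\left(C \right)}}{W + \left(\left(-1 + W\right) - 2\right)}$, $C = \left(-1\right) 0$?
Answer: $- \frac{405}{31} \approx -13.065$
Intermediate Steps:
$C = 0$
$j{\left(l \right)} = -8 + \left(5 + l\right)^{2}$ ($j{\left(l \right)} = -8 + \left(l + 5\right)^{2} = -8 + \left(5 + l\right)^{2}$)
$B{\left(W \right)} = \frac{5 \left(17 + W\right)}{-3 + 2 W}$ ($B{\left(W \right)} = 5 \frac{W - \left(8 - \left(5 + 0\right)^{2}\right)}{W + \left(\left(-1 + W\right) - 2\right)} = 5 \frac{W - \left(8 - 5^{2}\right)}{W + \left(-3 + W\right)} = 5 \frac{W + \left(-8 + 25\right)}{-3 + 2 W} = 5 \frac{W + 17}{-3 + 2 W} = 5 \frac{17 + W}{-3 + 2 W} = \frac{5 \left(17 + W\right)}{-3 + 2 W}$)
$\left(-9\right) \left(-3\right) B{\left(-14 \right)} = \left(-9\right) \left(-3\right) \frac{5 \left(17 - 14\right)}{-3 + 2 \left(-14\right)} = 27 \cdot 5 \frac{1}{-3 - 28} \cdot 3 = 27 \cdot 5 \frac{1}{-31} \cdot 3 = 27 \cdot 5 \left(- \frac{1}{31}\right) 3 = 27 \left(- \frac{15}{31}\right) = - \frac{405}{31}$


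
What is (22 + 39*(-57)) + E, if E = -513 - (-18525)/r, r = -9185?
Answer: -4989323/1837 ≈ -2716.0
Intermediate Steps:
E = -946086/1837 (E = -513 - (-18525)/(-9185) = -513 - (-18525)*(-1)/9185 = -513 - 1*3705/1837 = -513 - 3705/1837 = -946086/1837 ≈ -515.02)
(22 + 39*(-57)) + E = (22 + 39*(-57)) - 946086/1837 = (22 - 2223) - 946086/1837 = -2201 - 946086/1837 = -4989323/1837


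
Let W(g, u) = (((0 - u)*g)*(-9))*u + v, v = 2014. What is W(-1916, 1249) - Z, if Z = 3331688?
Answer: -26903986918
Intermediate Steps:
W(g, u) = 2014 + 9*g*u² (W(g, u) = (((0 - u)*g)*(-9))*u + 2014 = (((-u)*g)*(-9))*u + 2014 = (-g*u*(-9))*u + 2014 = (9*g*u)*u + 2014 = 9*g*u² + 2014 = 2014 + 9*g*u²)
W(-1916, 1249) - Z = (2014 + 9*(-1916)*1249²) - 1*3331688 = (2014 + 9*(-1916)*1560001) - 3331688 = (2014 - 26900657244) - 3331688 = -26900655230 - 3331688 = -26903986918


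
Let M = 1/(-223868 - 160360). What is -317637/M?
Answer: 122045029236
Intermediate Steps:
M = -1/384228 (M = 1/(-384228) = -1/384228 ≈ -2.6026e-6)
-317637/M = -317637/(-1/384228) = -317637*(-384228) = 122045029236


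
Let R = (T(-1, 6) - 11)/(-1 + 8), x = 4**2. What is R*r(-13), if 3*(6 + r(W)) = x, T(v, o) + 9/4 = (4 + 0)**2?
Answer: -11/42 ≈ -0.26190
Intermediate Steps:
T(v, o) = 55/4 (T(v, o) = -9/4 + (4 + 0)**2 = -9/4 + 4**2 = -9/4 + 16 = 55/4)
x = 16
R = 11/28 (R = (55/4 - 11)/(-1 + 8) = (11/4)/7 = (11/4)*(1/7) = 11/28 ≈ 0.39286)
r(W) = -2/3 (r(W) = -6 + (1/3)*16 = -6 + 16/3 = -2/3)
R*r(-13) = (11/28)*(-2/3) = -11/42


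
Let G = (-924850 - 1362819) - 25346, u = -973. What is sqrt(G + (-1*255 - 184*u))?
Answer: I*sqrt(2134238) ≈ 1460.9*I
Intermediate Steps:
G = -2313015 (G = -2287669 - 25346 = -2313015)
sqrt(G + (-1*255 - 184*u)) = sqrt(-2313015 + (-1*255 - 184*(-973))) = sqrt(-2313015 + (-255 + 179032)) = sqrt(-2313015 + 178777) = sqrt(-2134238) = I*sqrt(2134238)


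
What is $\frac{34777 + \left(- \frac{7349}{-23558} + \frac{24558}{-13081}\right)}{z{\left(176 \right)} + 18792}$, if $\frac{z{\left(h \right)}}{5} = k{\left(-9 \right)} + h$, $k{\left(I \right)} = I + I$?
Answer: $\frac{10716474354751}{6034432161236} \approx 1.7759$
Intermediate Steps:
$k{\left(I \right)} = 2 I$
$z{\left(h \right)} = -90 + 5 h$ ($z{\left(h \right)} = 5 \left(2 \left(-9\right) + h\right) = 5 \left(-18 + h\right) = -90 + 5 h$)
$\frac{34777 + \left(- \frac{7349}{-23558} + \frac{24558}{-13081}\right)}{z{\left(176 \right)} + 18792} = \frac{34777 + \left(- \frac{7349}{-23558} + \frac{24558}{-13081}\right)}{\left(-90 + 5 \cdot 176\right) + 18792} = \frac{34777 + \left(\left(-7349\right) \left(- \frac{1}{23558}\right) + 24558 \left(- \frac{1}{13081}\right)\right)}{\left(-90 + 880\right) + 18792} = \frac{34777 + \left(\frac{7349}{23558} - \frac{24558}{13081}\right)}{790 + 18792} = \frac{34777 - \frac{482405095}{308162198}}{19582} = \frac{10716474354751}{308162198} \cdot \frac{1}{19582} = \frac{10716474354751}{6034432161236}$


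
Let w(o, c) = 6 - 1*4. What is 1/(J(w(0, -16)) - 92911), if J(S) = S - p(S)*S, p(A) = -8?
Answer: -1/92893 ≈ -1.0765e-5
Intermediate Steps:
w(o, c) = 2 (w(o, c) = 6 - 4 = 2)
J(S) = 9*S (J(S) = S - (-8)*S = S + 8*S = 9*S)
1/(J(w(0, -16)) - 92911) = 1/(9*2 - 92911) = 1/(18 - 92911) = 1/(-92893) = -1/92893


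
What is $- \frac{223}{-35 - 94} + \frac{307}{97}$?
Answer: $\frac{61234}{12513} \approx 4.8936$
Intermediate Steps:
$- \frac{223}{-35 - 94} + \frac{307}{97} = - \frac{223}{-35 - 94} + 307 \cdot \frac{1}{97} = - \frac{223}{-129} + \frac{307}{97} = \left(-223\right) \left(- \frac{1}{129}\right) + \frac{307}{97} = \frac{223}{129} + \frac{307}{97} = \frac{61234}{12513}$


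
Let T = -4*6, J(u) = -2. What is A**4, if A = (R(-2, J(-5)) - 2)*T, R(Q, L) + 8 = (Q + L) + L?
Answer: 21743271936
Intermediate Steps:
R(Q, L) = -8 + Q + 2*L (R(Q, L) = -8 + ((Q + L) + L) = -8 + ((L + Q) + L) = -8 + (Q + 2*L) = -8 + Q + 2*L)
T = -24
A = 384 (A = ((-8 - 2 + 2*(-2)) - 2)*(-24) = ((-8 - 2 - 4) - 2)*(-24) = (-14 - 2)*(-24) = -16*(-24) = 384)
A**4 = 384**4 = 21743271936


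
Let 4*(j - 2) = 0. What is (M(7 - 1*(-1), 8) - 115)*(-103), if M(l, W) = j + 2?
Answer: 11433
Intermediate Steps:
j = 2 (j = 2 + (¼)*0 = 2 + 0 = 2)
M(l, W) = 4 (M(l, W) = 2 + 2 = 4)
(M(7 - 1*(-1), 8) - 115)*(-103) = (4 - 115)*(-103) = -111*(-103) = 11433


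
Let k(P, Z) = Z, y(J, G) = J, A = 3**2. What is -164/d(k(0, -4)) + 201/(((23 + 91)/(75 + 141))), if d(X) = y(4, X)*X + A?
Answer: 53768/133 ≈ 404.27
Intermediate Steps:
A = 9
d(X) = 9 + 4*X (d(X) = 4*X + 9 = 9 + 4*X)
-164/d(k(0, -4)) + 201/(((23 + 91)/(75 + 141))) = -164/(9 + 4*(-4)) + 201/(((23 + 91)/(75 + 141))) = -164/(9 - 16) + 201/((114/216)) = -164/(-7) + 201/((114*(1/216))) = -164*(-1/7) + 201/(19/36) = 164/7 + 201*(36/19) = 164/7 + 7236/19 = 53768/133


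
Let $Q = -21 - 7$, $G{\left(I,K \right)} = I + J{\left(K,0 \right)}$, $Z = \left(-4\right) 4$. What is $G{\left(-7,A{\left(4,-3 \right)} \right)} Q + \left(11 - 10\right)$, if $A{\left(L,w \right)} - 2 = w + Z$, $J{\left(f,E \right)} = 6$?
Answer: $29$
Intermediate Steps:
$Z = -16$
$A{\left(L,w \right)} = -14 + w$ ($A{\left(L,w \right)} = 2 + \left(w - 16\right) = 2 + \left(-16 + w\right) = -14 + w$)
$G{\left(I,K \right)} = 6 + I$ ($G{\left(I,K \right)} = I + 6 = 6 + I$)
$Q = -28$
$G{\left(-7,A{\left(4,-3 \right)} \right)} Q + \left(11 - 10\right) = \left(6 - 7\right) \left(-28\right) + \left(11 - 10\right) = \left(-1\right) \left(-28\right) + 1 = 28 + 1 = 29$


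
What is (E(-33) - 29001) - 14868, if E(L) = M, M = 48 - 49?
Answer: -43870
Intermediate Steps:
M = -1
E(L) = -1
(E(-33) - 29001) - 14868 = (-1 - 29001) - 14868 = -29002 - 14868 = -43870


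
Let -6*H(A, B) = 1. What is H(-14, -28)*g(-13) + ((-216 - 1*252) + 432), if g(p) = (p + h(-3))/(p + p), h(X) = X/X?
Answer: -469/13 ≈ -36.077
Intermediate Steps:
H(A, B) = -⅙ (H(A, B) = -⅙*1 = -⅙)
h(X) = 1
g(p) = (1 + p)/(2*p) (g(p) = (p + 1)/(p + p) = (1 + p)/((2*p)) = (1 + p)*(1/(2*p)) = (1 + p)/(2*p))
H(-14, -28)*g(-13) + ((-216 - 1*252) + 432) = -(1 - 13)/(12*(-13)) + ((-216 - 1*252) + 432) = -(-1)*(-12)/(12*13) + ((-216 - 252) + 432) = -⅙*6/13 + (-468 + 432) = -1/13 - 36 = -469/13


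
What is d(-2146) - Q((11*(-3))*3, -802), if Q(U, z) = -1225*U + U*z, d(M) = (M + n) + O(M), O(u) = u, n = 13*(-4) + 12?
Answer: -205005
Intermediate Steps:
n = -40 (n = -52 + 12 = -40)
d(M) = -40 + 2*M (d(M) = (M - 40) + M = (-40 + M) + M = -40 + 2*M)
d(-2146) - Q((11*(-3))*3, -802) = (-40 + 2*(-2146)) - (11*(-3))*3*(-1225 - 802) = (-40 - 4292) - (-33*3)*(-2027) = -4332 - (-99)*(-2027) = -4332 - 1*200673 = -4332 - 200673 = -205005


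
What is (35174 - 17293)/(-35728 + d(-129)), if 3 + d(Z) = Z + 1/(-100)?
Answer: -1788100/3586001 ≈ -0.49863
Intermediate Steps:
d(Z) = -301/100 + Z (d(Z) = -3 + (Z + 1/(-100)) = -3 + (Z - 1/100) = -3 + (-1/100 + Z) = -301/100 + Z)
(35174 - 17293)/(-35728 + d(-129)) = (35174 - 17293)/(-35728 + (-301/100 - 129)) = 17881/(-35728 - 13201/100) = 17881/(-3586001/100) = 17881*(-100/3586001) = -1788100/3586001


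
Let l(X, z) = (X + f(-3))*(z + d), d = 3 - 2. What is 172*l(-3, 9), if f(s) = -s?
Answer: 0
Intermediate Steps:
d = 1
l(X, z) = (1 + z)*(3 + X) (l(X, z) = (X - 1*(-3))*(z + 1) = (X + 3)*(1 + z) = (3 + X)*(1 + z) = (1 + z)*(3 + X))
172*l(-3, 9) = 172*(3 - 3 + 3*9 - 3*9) = 172*(3 - 3 + 27 - 27) = 172*0 = 0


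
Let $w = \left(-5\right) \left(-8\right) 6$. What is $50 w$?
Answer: $12000$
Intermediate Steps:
$w = 240$ ($w = 40 \cdot 6 = 240$)
$50 w = 50 \cdot 240 = 12000$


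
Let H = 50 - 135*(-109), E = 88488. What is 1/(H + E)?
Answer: 1/103253 ≈ 9.6850e-6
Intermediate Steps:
H = 14765 (H = 50 + 14715 = 14765)
1/(H + E) = 1/(14765 + 88488) = 1/103253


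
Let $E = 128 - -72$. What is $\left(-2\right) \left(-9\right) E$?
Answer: $3600$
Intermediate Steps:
$E = 200$ ($E = 128 + 72 = 200$)
$\left(-2\right) \left(-9\right) E = \left(-2\right) \left(-9\right) 200 = 18 \cdot 200 = 3600$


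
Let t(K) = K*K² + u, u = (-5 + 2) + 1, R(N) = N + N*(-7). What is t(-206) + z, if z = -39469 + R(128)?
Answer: -8782055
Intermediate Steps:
R(N) = -6*N (R(N) = N - 7*N = -6*N)
u = -2 (u = -3 + 1 = -2)
z = -40237 (z = -39469 - 6*128 = -39469 - 768 = -40237)
t(K) = -2 + K³ (t(K) = K*K² - 2 = K³ - 2 = -2 + K³)
t(-206) + z = (-2 + (-206)³) - 40237 = (-2 - 8741816) - 40237 = -8741818 - 40237 = -8782055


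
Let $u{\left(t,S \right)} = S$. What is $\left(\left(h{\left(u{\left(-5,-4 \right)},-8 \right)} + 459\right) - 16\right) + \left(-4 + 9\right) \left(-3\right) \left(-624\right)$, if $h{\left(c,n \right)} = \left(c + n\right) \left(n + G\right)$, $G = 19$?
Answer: $9671$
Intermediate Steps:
$h{\left(c,n \right)} = \left(19 + n\right) \left(c + n\right)$ ($h{\left(c,n \right)} = \left(c + n\right) \left(n + 19\right) = \left(c + n\right) \left(19 + n\right) = \left(19 + n\right) \left(c + n\right)$)
$\left(\left(h{\left(u{\left(-5,-4 \right)},-8 \right)} + 459\right) - 16\right) + \left(-4 + 9\right) \left(-3\right) \left(-624\right) = \left(\left(\left(\left(-8\right)^{2} + 19 \left(-4\right) + 19 \left(-8\right) - -32\right) + 459\right) - 16\right) + \left(-4 + 9\right) \left(-3\right) \left(-624\right) = \left(\left(\left(64 - 76 - 152 + 32\right) + 459\right) - 16\right) + 5 \left(-3\right) \left(-624\right) = \left(\left(-132 + 459\right) - 16\right) - -9360 = \left(327 - 16\right) + 9360 = 311 + 9360 = 9671$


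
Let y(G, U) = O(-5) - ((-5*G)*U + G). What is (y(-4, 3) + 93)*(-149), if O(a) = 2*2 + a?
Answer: -5364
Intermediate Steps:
O(a) = 4 + a
y(G, U) = -1 - G + 5*G*U (y(G, U) = (4 - 5) - ((-5*G)*U + G) = -1 - (-5*G*U + G) = -1 - (G - 5*G*U) = -1 + (-G + 5*G*U) = -1 - G + 5*G*U)
(y(-4, 3) + 93)*(-149) = ((-1 - 1*(-4) + 5*(-4)*3) + 93)*(-149) = ((-1 + 4 - 60) + 93)*(-149) = (-57 + 93)*(-149) = 36*(-149) = -5364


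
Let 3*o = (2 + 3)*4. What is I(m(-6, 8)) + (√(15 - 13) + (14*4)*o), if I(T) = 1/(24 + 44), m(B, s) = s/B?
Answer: 76163/204 + √2 ≈ 374.76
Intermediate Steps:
o = 20/3 (o = ((2 + 3)*4)/3 = (5*4)/3 = (⅓)*20 = 20/3 ≈ 6.6667)
I(T) = 1/68
I(m(-6, 8)) + (√(15 - 13) + (14*4)*o) = 1/68 + (√(15 - 13) + (14*4)*(20/3)) = 1/68 + (√2 + 56*(20/3)) = 1/68 + (√2 + 1120/3) = 1/68 + (1120/3 + √2) = 76163/204 + √2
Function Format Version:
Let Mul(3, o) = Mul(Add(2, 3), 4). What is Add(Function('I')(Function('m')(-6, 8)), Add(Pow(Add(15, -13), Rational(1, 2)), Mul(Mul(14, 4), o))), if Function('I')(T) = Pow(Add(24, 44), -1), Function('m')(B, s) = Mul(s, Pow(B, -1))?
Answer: Add(Rational(76163, 204), Pow(2, Rational(1, 2))) ≈ 374.76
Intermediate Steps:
o = Rational(20, 3) (o = Mul(Rational(1, 3), Mul(Add(2, 3), 4)) = Mul(Rational(1, 3), Mul(5, 4)) = Mul(Rational(1, 3), 20) = Rational(20, 3) ≈ 6.6667)
Function('I')(T) = Rational(1, 68) (Function('I')(T) = Pow(68, -1) = Rational(1, 68))
Add(Function('I')(Function('m')(-6, 8)), Add(Pow(Add(15, -13), Rational(1, 2)), Mul(Mul(14, 4), o))) = Add(Rational(1, 68), Add(Pow(Add(15, -13), Rational(1, 2)), Mul(Mul(14, 4), Rational(20, 3)))) = Add(Rational(1, 68), Add(Pow(2, Rational(1, 2)), Mul(56, Rational(20, 3)))) = Add(Rational(1, 68), Add(Pow(2, Rational(1, 2)), Rational(1120, 3))) = Add(Rational(1, 68), Add(Rational(1120, 3), Pow(2, Rational(1, 2)))) = Add(Rational(76163, 204), Pow(2, Rational(1, 2)))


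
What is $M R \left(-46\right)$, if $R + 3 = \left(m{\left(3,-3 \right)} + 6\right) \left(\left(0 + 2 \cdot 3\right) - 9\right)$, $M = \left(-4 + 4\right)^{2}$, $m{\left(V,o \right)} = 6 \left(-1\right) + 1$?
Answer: $0$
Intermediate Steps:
$m{\left(V,o \right)} = -5$ ($m{\left(V,o \right)} = -6 + 1 = -5$)
$M = 0$ ($M = 0^{2} = 0$)
$R = -6$ ($R = -3 + \left(-5 + 6\right) \left(\left(0 + 2 \cdot 3\right) - 9\right) = -3 + 1 \left(\left(0 + 6\right) - 9\right) = -3 + 1 \left(6 - 9\right) = -3 + 1 \left(-3\right) = -3 - 3 = -6$)
$M R \left(-46\right) = 0 \left(-6\right) \left(-46\right) = 0 \left(-46\right) = 0$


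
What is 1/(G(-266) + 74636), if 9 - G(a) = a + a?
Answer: 1/75177 ≈ 1.3302e-5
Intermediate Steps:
G(a) = 9 - 2*a (G(a) = 9 - (a + a) = 9 - 2*a)
1/(G(-266) + 74636) = 1/((9 - 2*(-266)) + 74636) = 1/((9 + 532) + 74636) = 1/(541 + 74636) = 1/75177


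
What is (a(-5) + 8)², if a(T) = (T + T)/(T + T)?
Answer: 81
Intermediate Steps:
a(T) = 1 (a(T) = (2*T)/((2*T)) = (2*T)*(1/(2*T)) = 1)
(a(-5) + 8)² = (1 + 8)² = 9² = 81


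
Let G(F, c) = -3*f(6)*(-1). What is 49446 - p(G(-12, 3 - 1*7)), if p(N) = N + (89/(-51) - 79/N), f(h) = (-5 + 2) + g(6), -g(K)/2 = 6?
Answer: 37860607/765 ≈ 49491.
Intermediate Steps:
g(K) = -12 (g(K) = -2*6 = -12)
f(h) = -15 (f(h) = (-5 + 2) - 12 = -3 - 12 = -15)
G(F, c) = -45 (G(F, c) = -3*(-15)*(-1) = 45*(-1) = -45)
p(N) = -89/51 + N - 79/N (p(N) = N + (89*(-1/51) - 79/N) = N + (-89/51 - 79/N) = -89/51 + N - 79/N)
49446 - p(G(-12, 3 - 1*7)) = 49446 - (-89/51 - 45 - 79/(-45)) = 49446 - (-89/51 - 45 - 79*(-1/45)) = 49446 - (-89/51 - 45 + 79/45) = 49446 - 1*(-34417/765) = 49446 + 34417/765 = 37860607/765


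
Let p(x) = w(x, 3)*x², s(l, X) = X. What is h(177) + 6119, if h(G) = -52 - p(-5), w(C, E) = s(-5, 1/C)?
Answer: 6072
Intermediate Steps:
w(C, E) = 1/C
p(x) = x (p(x) = x²/x = x)
h(G) = -47 (h(G) = -52 - 1*(-5) = -52 + 5 = -47)
h(177) + 6119 = -47 + 6119 = 6072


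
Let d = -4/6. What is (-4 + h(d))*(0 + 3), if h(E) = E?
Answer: -14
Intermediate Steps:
d = -⅔ (d = -4*⅙ = -⅔ ≈ -0.66667)
(-4 + h(d))*(0 + 3) = (-4 - ⅔)*(0 + 3) = -14/3*3 = -14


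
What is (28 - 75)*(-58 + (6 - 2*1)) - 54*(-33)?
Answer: 4320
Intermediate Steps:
(28 - 75)*(-58 + (6 - 2*1)) - 54*(-33) = -47*(-58 + (6 - 2)) + 1782 = -47*(-58 + 4) + 1782 = -47*(-54) + 1782 = 2538 + 1782 = 4320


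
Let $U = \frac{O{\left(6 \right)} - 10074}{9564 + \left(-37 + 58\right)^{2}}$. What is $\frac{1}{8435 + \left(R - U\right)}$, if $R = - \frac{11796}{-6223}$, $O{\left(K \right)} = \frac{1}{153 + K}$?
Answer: $\frac{1979903457}{16706232220078} \approx 0.00011851$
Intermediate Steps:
$U = - \frac{320353}{318159}$ ($U = \frac{\frac{1}{153 + 6} - 10074}{9564 + \left(-37 + 58\right)^{2}} = \frac{\frac{1}{159} - 10074}{9564 + 21^{2}} = \frac{\frac{1}{159} - 10074}{9564 + 441} = - \frac{1601765}{159 \cdot 10005} = \left(- \frac{1601765}{159}\right) \frac{1}{10005} = - \frac{320353}{318159} \approx -1.0069$)
$R = \frac{11796}{6223}$ ($R = \left(-11796\right) \left(- \frac{1}{6223}\right) = \frac{11796}{6223} \approx 1.8955$)
$\frac{1}{8435 + \left(R - U\right)} = \frac{1}{8435 + \left(\frac{11796}{6223} - - \frac{320353}{318159}\right)} = \frac{1}{8435 + \left(\frac{11796}{6223} + \frac{320353}{318159}\right)} = \frac{1}{8435 + \frac{5746560283}{1979903457}} = \frac{1}{\frac{16706232220078}{1979903457}} = \frac{1979903457}{16706232220078}$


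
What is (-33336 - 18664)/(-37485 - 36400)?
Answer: 10400/14777 ≈ 0.70380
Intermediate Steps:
(-33336 - 18664)/(-37485 - 36400) = -52000/(-73885) = -52000*(-1/73885) = 10400/14777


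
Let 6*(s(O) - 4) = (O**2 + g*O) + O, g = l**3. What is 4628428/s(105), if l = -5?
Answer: -9256856/657 ≈ -14090.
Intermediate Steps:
g = -125 (g = (-5)**3 = -125)
s(O) = 4 - 62*O/3 + O**2/6 (s(O) = 4 + ((O**2 - 125*O) + O)/6 = 4 + (O**2 - 124*O)/6 = 4 + (-62*O/3 + O**2/6) = 4 - 62*O/3 + O**2/6)
4628428/s(105) = 4628428/(4 - 62/3*105 + (1/6)*105**2) = 4628428/(4 - 2170 + (1/6)*11025) = 4628428/(4 - 2170 + 3675/2) = 4628428/(-657/2) = 4628428*(-2/657) = -9256856/657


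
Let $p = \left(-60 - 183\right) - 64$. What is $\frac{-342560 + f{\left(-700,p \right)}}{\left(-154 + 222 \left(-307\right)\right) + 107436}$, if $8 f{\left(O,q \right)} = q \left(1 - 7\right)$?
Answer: $- \frac{1369319}{156512} \approx -8.749$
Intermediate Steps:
$p = -307$ ($p = -243 - 64 = -307$)
$f{\left(O,q \right)} = - \frac{3 q}{4}$ ($f{\left(O,q \right)} = \frac{q \left(1 - 7\right)}{8} = \frac{q \left(-6\right)}{8} = \frac{\left(-6\right) q}{8} = - \frac{3 q}{4}$)
$\frac{-342560 + f{\left(-700,p \right)}}{\left(-154 + 222 \left(-307\right)\right) + 107436} = \frac{-342560 - - \frac{921}{4}}{\left(-154 + 222 \left(-307\right)\right) + 107436} = \frac{-342560 + \frac{921}{4}}{\left(-154 - 68154\right) + 107436} = - \frac{1369319}{4 \left(-68308 + 107436\right)} = - \frac{1369319}{4 \cdot 39128} = \left(- \frac{1369319}{4}\right) \frac{1}{39128} = - \frac{1369319}{156512}$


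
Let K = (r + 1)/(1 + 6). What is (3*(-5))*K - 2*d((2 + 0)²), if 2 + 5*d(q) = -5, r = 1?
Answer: -52/35 ≈ -1.4857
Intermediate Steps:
d(q) = -7/5 (d(q) = -⅖ + (⅕)*(-5) = -⅖ - 1 = -7/5)
K = 2/7 (K = (1 + 1)/(1 + 6) = 2/7 ≈ 0.28571)
(3*(-5))*K - 2*d((2 + 0)²) = (3*(-5))*(2/7) - 2*(-7/5) = -15*2/7 + 14/5 = -30/7 + 14/5 = -52/35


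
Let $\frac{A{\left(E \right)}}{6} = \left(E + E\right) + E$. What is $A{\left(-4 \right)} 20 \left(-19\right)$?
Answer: $27360$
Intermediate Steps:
$A{\left(E \right)} = 18 E$ ($A{\left(E \right)} = 6 \left(\left(E + E\right) + E\right) = 6 \left(2 E + E\right) = 6 \cdot 3 E = 18 E$)
$A{\left(-4 \right)} 20 \left(-19\right) = 18 \left(-4\right) 20 \left(-19\right) = \left(-72\right) 20 \left(-19\right) = \left(-1440\right) \left(-19\right) = 27360$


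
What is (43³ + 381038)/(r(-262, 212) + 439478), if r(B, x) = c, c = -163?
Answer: 92109/87863 ≈ 1.0483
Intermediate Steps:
r(B, x) = -163
(43³ + 381038)/(r(-262, 212) + 439478) = (43³ + 381038)/(-163 + 439478) = (79507 + 381038)/439315 = 460545*(1/439315) = 92109/87863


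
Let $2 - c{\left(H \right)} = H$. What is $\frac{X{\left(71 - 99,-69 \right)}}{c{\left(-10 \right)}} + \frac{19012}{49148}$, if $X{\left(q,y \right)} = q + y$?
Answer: $- \frac{1134803}{147444} \approx -7.6965$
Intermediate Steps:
$c{\left(H \right)} = 2 - H$
$\frac{X{\left(71 - 99,-69 \right)}}{c{\left(-10 \right)}} + \frac{19012}{49148} = \frac{\left(71 - 99\right) - 69}{2 - -10} + \frac{19012}{49148} = \frac{\left(71 - 99\right) - 69}{2 + 10} + 19012 \cdot \frac{1}{49148} = \frac{-28 - 69}{12} + \frac{4753}{12287} = \left(-97\right) \frac{1}{12} + \frac{4753}{12287} = - \frac{97}{12} + \frac{4753}{12287} = - \frac{1134803}{147444}$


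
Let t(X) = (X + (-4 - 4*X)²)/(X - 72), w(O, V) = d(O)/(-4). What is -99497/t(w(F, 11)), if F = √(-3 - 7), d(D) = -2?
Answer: 14228071/73 ≈ 1.9491e+5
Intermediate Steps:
F = I*√10 (F = √(-10) = I*√10 ≈ 3.1623*I)
w(O, V) = ½ (w(O, V) = -2/(-4) = -2*(-¼) = ½)
t(X) = (X + (-4 - 4*X)²)/(-72 + X)
-99497/t(w(F, 11)) = -99497*(-72 + ½)/(½ + 16*(1 + ½)²) = -99497*(-143/(2*(½ + 16*(3/2)²))) = -99497*(-143/(2*(½ + 16*(9/4)))) = -99497*(-143/(2*(½ + 36))) = -99497/((-2/143*73/2)) = -99497/(-73/143) = -99497*(-143/73) = 14228071/73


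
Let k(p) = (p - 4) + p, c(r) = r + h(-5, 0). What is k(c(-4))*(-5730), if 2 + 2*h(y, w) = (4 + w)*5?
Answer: -34380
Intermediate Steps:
h(y, w) = 9 + 5*w/2 (h(y, w) = -1 + ((4 + w)*5)/2 = -1 + (20 + 5*w)/2 = -1 + (10 + 5*w/2) = 9 + 5*w/2)
c(r) = 9 + r (c(r) = r + (9 + (5/2)*0) = r + (9 + 0) = r + 9 = 9 + r)
k(p) = -4 + 2*p (k(p) = (-4 + p) + p = -4 + 2*p)
k(c(-4))*(-5730) = (-4 + 2*(9 - 4))*(-5730) = (-4 + 2*5)*(-5730) = (-4 + 10)*(-5730) = 6*(-5730) = -34380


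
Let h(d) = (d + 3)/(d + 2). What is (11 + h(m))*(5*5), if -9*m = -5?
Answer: 7125/23 ≈ 309.78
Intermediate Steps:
m = 5/9 (m = -⅑*(-5) = 5/9 ≈ 0.55556)
h(d) = (3 + d)/(2 + d)
(11 + h(m))*(5*5) = (11 + (3 + 5/9)/(2 + 5/9))*(5*5) = (11 + (32/9)/(23/9))*25 = (11 + (9/23)*(32/9))*25 = (11 + 32/23)*25 = (285/23)*25 = 7125/23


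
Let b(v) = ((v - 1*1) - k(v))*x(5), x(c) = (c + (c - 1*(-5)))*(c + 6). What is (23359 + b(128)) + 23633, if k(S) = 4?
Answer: 67287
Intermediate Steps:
x(c) = (5 + 2*c)*(6 + c) (x(c) = (c + (c + 5))*(6 + c) = (c + (5 + c))*(6 + c) = (5 + 2*c)*(6 + c))
b(v) = -825 + 165*v (b(v) = ((v - 1*1) - 1*4)*(30 + 2*5² + 17*5) = ((v - 1) - 4)*(30 + 2*25 + 85) = ((-1 + v) - 4)*(30 + 50 + 85) = (-5 + v)*165 = -825 + 165*v)
(23359 + b(128)) + 23633 = (23359 + (-825 + 165*128)) + 23633 = (23359 + (-825 + 21120)) + 23633 = (23359 + 20295) + 23633 = 43654 + 23633 = 67287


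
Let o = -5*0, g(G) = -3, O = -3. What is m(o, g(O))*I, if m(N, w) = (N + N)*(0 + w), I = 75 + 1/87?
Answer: 0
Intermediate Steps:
o = 0
I = 6526/87 (I = 75 + 1/87 = 6526/87 ≈ 75.011)
m(N, w) = 2*N*w (m(N, w) = (2*N)*w = 2*N*w)
m(o, g(O))*I = (2*0*(-3))*(6526/87) = 0*(6526/87) = 0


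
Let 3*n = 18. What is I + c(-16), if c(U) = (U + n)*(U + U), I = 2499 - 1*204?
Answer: 2615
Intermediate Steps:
n = 6 (n = (⅓)*18 = 6)
I = 2295 (I = 2499 - 204 = 2295)
c(U) = 2*U*(6 + U) (c(U) = (U + 6)*(U + U) = (6 + U)*(2*U) = 2*U*(6 + U))
I + c(-16) = 2295 + 2*(-16)*(6 - 16) = 2295 + 2*(-16)*(-10) = 2295 + 320 = 2615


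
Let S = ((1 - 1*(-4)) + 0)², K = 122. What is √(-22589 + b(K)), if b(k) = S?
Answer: 2*I*√5641 ≈ 150.21*I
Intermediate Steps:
S = 25 (S = ((1 + 4) + 0)² = (5 + 0)² = 5² = 25)
b(k) = 25
√(-22589 + b(K)) = √(-22589 + 25) = √(-22564) = 2*I*√5641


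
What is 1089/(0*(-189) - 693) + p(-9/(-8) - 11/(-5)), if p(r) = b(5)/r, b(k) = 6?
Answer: 31/133 ≈ 0.23308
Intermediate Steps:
p(r) = 6/r
1089/(0*(-189) - 693) + p(-9/(-8) - 11/(-5)) = 1089/(0*(-189) - 693) + 6/(-9/(-8) - 11/(-5)) = 1089/(0 - 693) + 6/(-9*(-⅛) - 11*(-⅕)) = 1089/(-693) + 6/(9/8 + 11/5) = 1089*(-1/693) + 6/(133/40) = -11/7 + 6*(40/133) = -11/7 + 240/133 = 31/133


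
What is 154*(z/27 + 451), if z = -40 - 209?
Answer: 612304/9 ≈ 68034.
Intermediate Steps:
z = -249
154*(z/27 + 451) = 154*(-249/27 + 451) = 154*(-249*1/27 + 451) = 154*(-83/9 + 451) = 154*(3976/9) = 612304/9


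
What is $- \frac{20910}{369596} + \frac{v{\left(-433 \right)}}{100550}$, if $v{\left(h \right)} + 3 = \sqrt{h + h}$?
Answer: $- \frac{262951161}{4645359725} + \frac{i \sqrt{866}}{100550} \approx -0.056605 + 0.00029267 i$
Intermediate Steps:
$v{\left(h \right)} = -3 + \sqrt{2} \sqrt{h}$ ($v{\left(h \right)} = -3 + \sqrt{h + h} = -3 + \sqrt{2 h} = -3 + \sqrt{2} \sqrt{h}$)
$- \frac{20910}{369596} + \frac{v{\left(-433 \right)}}{100550} = - \frac{20910}{369596} + \frac{-3 + \sqrt{2} \sqrt{-433}}{100550} = \left(-20910\right) \frac{1}{369596} + \left(-3 + \sqrt{2} i \sqrt{433}\right) \frac{1}{100550} = - \frac{10455}{184798} + \left(-3 + i \sqrt{866}\right) \frac{1}{100550} = - \frac{10455}{184798} - \left(\frac{3}{100550} - \frac{i \sqrt{866}}{100550}\right) = - \frac{262951161}{4645359725} + \frac{i \sqrt{866}}{100550}$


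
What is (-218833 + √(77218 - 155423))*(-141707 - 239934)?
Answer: 83515644953 - 381641*I*√78205 ≈ 8.3516e+10 - 1.0673e+8*I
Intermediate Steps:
(-218833 + √(77218 - 155423))*(-141707 - 239934) = (-218833 + √(-78205))*(-381641) = (-218833 + I*√78205)*(-381641) = 83515644953 - 381641*I*√78205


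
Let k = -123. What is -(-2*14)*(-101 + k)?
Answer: -6272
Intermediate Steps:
-(-2*14)*(-101 + k) = -(-2*14)*(-101 - 123) = -(-28)*(-224) = -1*6272 = -6272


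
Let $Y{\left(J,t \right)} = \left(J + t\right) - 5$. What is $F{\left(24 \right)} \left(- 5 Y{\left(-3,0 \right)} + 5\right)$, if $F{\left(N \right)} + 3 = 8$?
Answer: $225$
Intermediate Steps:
$F{\left(N \right)} = 5$ ($F{\left(N \right)} = -3 + 8 = 5$)
$Y{\left(J,t \right)} = -5 + J + t$
$F{\left(24 \right)} \left(- 5 Y{\left(-3,0 \right)} + 5\right) = 5 \left(- 5 \left(-5 - 3 + 0\right) + 5\right) = 5 \left(\left(-5\right) \left(-8\right) + 5\right) = 5 \left(40 + 5\right) = 5 \cdot 45 = 225$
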